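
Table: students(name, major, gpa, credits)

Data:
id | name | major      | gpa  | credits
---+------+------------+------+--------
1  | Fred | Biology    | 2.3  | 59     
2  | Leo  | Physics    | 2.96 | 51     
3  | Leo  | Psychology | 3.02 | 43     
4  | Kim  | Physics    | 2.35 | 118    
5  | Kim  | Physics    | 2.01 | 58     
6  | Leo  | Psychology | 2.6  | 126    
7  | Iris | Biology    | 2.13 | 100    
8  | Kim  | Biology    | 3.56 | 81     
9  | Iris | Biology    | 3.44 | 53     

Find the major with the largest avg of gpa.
SELECT major, AVG(gpa) as val
FROM students
GROUP BY major
ORDER BY val DESC
LIMIT 1

Result: Biology with avg(gpa) = 2.86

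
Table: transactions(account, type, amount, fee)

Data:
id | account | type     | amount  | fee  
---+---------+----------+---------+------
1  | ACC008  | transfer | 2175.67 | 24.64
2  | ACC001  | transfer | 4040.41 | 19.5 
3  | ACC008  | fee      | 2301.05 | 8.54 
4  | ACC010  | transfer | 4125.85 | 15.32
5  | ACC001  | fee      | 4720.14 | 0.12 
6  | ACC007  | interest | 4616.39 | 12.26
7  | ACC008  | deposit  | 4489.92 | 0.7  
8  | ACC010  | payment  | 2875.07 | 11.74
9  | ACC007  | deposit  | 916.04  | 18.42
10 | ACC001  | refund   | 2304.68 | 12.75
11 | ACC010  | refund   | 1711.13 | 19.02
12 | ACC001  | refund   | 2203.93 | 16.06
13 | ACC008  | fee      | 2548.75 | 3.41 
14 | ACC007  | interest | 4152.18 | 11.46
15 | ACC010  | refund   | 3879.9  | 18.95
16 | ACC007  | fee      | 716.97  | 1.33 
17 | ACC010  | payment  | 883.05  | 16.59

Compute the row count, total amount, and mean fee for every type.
SELECT type,
       COUNT(*) as cnt,
       SUM(amount) as total_amount,
       AVG(fee) as avg_fee
FROM transactions
GROUP BY type

Result:
  deposit: 2 records, 5405.96 total amount, 9.56 avg fee
  fee: 4 records, 10286.91 total amount, 3.35 avg fee
  interest: 2 records, 8768.57 total amount, 11.86 avg fee
  payment: 2 records, 3758.12 total amount, 14.17 avg fee
  refund: 4 records, 10099.64 total amount, 16.70 avg fee
  transfer: 3 records, 10341.93 total amount, 19.82 avg fee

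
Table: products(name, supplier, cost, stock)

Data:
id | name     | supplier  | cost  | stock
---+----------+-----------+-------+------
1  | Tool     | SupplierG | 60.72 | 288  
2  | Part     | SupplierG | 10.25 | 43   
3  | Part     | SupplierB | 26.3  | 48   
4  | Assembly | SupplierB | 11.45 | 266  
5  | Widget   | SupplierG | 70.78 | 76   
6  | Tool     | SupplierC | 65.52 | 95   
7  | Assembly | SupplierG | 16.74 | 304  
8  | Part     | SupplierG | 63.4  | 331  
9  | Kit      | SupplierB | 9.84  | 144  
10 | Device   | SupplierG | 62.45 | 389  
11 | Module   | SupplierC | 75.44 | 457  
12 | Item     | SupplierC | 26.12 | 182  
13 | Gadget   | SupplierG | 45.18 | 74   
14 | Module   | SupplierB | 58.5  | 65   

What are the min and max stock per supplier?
SELECT supplier, MIN(stock), MAX(stock)
FROM products
GROUP BY supplier

Result:
  SupplierB: min=48, max=266
  SupplierC: min=95, max=457
  SupplierG: min=43, max=389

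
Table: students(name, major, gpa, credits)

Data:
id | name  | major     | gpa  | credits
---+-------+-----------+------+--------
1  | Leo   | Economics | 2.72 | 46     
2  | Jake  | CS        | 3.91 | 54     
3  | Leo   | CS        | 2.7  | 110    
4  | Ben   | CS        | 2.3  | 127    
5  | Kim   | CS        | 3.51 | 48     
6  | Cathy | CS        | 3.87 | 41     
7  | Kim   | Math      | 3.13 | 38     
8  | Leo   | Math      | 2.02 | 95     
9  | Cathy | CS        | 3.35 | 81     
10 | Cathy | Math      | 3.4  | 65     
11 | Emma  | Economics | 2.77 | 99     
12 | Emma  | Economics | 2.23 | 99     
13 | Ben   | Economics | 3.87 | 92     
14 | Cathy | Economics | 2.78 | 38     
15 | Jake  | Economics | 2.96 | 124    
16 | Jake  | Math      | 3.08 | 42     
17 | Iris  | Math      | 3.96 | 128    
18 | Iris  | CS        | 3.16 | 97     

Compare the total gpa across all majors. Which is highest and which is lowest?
SELECT major, SUM(gpa)
FROM students
GROUP BY major
ORDER BY SUM(gpa)

All groups:
  Math: 15.59
  Economics: 17.33
  CS: 22.80

Highest: CS (22.80)
Lowest: Math (15.59)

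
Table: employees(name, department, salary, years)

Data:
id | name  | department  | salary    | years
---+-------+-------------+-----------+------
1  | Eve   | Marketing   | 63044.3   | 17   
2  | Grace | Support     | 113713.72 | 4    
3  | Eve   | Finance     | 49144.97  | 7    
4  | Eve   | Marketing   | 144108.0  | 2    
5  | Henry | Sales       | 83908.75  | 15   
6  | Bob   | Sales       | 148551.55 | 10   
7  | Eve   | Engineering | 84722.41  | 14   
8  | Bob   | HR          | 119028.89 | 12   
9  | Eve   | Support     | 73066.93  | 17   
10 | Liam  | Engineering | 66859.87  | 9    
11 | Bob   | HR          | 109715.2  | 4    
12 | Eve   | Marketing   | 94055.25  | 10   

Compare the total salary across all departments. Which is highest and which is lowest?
SELECT department, SUM(salary)
FROM employees
GROUP BY department
ORDER BY SUM(salary)

All groups:
  Finance: 49144.97
  Engineering: 151582.28
  Support: 186780.65
  HR: 228744.09
  Sales: 232460.30
  Marketing: 301207.55

Highest: Marketing (301207.55)
Lowest: Finance (49144.97)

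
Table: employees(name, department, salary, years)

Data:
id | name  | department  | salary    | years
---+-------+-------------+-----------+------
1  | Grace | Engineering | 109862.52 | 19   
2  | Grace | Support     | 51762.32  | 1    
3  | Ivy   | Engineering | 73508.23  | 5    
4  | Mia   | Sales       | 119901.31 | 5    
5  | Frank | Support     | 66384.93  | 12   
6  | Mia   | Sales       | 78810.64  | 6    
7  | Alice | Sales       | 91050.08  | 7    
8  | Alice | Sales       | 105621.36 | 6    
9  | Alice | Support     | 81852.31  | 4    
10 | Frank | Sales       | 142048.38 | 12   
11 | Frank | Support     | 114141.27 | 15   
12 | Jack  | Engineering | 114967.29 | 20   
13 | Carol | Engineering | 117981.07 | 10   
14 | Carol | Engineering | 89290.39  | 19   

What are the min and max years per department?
SELECT department, MIN(years), MAX(years)
FROM employees
GROUP BY department

Result:
  Engineering: min=5, max=20
  Sales: min=5, max=12
  Support: min=1, max=15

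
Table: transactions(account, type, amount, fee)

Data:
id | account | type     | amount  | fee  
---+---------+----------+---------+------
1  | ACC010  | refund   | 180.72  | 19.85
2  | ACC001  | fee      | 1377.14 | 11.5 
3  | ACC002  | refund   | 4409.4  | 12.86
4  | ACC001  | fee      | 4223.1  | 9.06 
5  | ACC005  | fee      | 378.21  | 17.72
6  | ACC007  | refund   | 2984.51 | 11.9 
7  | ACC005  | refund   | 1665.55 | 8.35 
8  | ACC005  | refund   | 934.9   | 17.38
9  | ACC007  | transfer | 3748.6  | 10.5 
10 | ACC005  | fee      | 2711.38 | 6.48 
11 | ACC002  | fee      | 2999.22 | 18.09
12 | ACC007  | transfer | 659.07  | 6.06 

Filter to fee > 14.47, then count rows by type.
SELECT type, COUNT(*)
FROM transactions
WHERE fee > 14.47
GROUP BY type

Note: WHERE filters rows before grouping.

Result:
  fee: 2
  refund: 2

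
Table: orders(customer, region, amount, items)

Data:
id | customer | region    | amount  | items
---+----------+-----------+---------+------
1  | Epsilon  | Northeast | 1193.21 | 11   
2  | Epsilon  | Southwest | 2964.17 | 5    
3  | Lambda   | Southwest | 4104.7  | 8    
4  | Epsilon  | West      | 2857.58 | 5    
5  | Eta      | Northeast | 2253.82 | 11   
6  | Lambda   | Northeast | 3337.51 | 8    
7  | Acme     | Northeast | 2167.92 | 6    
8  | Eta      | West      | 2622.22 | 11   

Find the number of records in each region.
SELECT region, COUNT(*) as count
FROM orders
GROUP BY region

Result:
  Northeast: 4
  Southwest: 2
  West: 2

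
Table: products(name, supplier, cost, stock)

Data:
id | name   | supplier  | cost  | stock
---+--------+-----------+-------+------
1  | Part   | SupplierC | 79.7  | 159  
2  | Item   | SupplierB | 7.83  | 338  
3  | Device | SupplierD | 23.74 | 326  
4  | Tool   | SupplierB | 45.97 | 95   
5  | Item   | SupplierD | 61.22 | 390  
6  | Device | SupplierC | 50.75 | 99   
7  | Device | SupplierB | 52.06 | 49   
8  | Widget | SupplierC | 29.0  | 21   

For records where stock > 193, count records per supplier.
SELECT supplier, COUNT(*)
FROM products
WHERE stock > 193
GROUP BY supplier

Note: WHERE filters rows before grouping.

Result:
  SupplierB: 1
  SupplierD: 2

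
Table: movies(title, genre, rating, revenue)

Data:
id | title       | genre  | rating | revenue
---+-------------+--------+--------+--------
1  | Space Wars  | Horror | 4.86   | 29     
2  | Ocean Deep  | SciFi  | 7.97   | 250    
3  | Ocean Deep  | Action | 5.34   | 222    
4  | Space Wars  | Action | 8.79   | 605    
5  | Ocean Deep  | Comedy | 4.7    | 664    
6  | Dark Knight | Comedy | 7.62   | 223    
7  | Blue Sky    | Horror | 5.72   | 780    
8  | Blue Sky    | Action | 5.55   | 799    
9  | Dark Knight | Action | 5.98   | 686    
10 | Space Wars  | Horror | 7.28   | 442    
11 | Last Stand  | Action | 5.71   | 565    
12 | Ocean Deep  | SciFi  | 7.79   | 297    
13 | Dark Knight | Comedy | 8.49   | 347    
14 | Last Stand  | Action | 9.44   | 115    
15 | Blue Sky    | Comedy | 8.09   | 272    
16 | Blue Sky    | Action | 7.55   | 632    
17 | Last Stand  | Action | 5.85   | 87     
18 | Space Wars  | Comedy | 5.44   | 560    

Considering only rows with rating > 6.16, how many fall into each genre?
SELECT genre, COUNT(*)
FROM movies
WHERE rating > 6.16
GROUP BY genre

Note: WHERE filters rows before grouping.

Result:
  Action: 3
  Comedy: 3
  Horror: 1
  SciFi: 2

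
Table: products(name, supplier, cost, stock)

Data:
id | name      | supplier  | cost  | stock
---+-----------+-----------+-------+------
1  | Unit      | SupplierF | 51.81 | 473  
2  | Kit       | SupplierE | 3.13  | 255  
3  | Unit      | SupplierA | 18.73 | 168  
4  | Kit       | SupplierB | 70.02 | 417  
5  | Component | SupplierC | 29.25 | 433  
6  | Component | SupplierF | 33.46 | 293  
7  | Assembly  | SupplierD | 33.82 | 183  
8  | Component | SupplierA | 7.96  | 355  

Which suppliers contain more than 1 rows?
SELECT supplier, COUNT(*) as cnt
FROM products
GROUP BY supplier
HAVING COUNT(*) > 1

Result:
  SupplierA: 2
  SupplierF: 2

Note: HAVING filters groups after aggregation, WHERE filters rows before.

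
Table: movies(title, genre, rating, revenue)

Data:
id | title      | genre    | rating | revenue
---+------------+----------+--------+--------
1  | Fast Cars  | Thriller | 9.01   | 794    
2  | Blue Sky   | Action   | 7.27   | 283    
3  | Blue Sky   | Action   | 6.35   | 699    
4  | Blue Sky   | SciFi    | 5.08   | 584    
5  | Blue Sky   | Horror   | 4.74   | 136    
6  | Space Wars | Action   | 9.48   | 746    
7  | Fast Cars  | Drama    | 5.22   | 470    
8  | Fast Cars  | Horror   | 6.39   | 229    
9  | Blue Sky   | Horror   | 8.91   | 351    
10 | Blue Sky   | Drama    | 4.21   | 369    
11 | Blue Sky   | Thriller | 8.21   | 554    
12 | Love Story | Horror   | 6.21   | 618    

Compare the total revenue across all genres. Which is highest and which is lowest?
SELECT genre, SUM(revenue)
FROM movies
GROUP BY genre
ORDER BY SUM(revenue)

All groups:
  SciFi: 584
  Drama: 839
  Horror: 1334
  Thriller: 1348
  Action: 1728

Highest: Action (1728)
Lowest: SciFi (584)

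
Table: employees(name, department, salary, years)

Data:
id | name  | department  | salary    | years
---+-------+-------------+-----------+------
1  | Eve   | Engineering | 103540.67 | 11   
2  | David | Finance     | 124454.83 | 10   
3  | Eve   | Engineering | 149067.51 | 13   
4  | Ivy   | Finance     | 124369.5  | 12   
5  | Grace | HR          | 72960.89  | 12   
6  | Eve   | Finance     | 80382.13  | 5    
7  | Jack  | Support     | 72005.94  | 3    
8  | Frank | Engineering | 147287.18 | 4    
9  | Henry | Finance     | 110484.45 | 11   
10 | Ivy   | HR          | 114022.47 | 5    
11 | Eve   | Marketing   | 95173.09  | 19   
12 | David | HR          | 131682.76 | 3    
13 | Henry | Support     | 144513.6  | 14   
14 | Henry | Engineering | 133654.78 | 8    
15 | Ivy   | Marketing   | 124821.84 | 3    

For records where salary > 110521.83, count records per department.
SELECT department, COUNT(*)
FROM employees
WHERE salary > 110521.83
GROUP BY department

Note: WHERE filters rows before grouping.

Result:
  Engineering: 3
  Finance: 2
  HR: 2
  Marketing: 1
  Support: 1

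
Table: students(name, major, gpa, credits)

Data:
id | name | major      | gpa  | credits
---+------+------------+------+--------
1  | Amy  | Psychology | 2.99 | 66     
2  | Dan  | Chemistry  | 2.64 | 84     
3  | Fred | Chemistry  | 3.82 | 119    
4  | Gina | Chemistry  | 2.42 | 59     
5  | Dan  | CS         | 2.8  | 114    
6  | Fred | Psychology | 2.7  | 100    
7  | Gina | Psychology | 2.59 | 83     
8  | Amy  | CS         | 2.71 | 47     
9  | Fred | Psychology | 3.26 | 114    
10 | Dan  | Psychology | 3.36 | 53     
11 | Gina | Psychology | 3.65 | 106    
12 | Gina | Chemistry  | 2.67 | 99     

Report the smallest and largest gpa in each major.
SELECT major, MIN(gpa), MAX(gpa)
FROM students
GROUP BY major

Result:
  CS: min=2.71, max=2.80
  Chemistry: min=2.42, max=3.82
  Psychology: min=2.59, max=3.65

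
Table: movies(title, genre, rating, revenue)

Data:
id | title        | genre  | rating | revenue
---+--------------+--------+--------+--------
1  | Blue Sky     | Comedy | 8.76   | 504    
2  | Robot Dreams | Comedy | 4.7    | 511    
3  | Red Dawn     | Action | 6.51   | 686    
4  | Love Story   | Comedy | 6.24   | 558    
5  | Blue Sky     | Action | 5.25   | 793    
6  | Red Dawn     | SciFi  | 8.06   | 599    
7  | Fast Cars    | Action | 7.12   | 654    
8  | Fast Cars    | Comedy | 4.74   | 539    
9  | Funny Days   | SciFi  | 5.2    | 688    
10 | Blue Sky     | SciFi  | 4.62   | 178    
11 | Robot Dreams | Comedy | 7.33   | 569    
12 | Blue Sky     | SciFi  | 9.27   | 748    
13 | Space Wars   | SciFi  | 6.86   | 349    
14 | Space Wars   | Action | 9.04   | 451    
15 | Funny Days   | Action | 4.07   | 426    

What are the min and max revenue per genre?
SELECT genre, MIN(revenue), MAX(revenue)
FROM movies
GROUP BY genre

Result:
  Action: min=426, max=793
  Comedy: min=504, max=569
  SciFi: min=178, max=748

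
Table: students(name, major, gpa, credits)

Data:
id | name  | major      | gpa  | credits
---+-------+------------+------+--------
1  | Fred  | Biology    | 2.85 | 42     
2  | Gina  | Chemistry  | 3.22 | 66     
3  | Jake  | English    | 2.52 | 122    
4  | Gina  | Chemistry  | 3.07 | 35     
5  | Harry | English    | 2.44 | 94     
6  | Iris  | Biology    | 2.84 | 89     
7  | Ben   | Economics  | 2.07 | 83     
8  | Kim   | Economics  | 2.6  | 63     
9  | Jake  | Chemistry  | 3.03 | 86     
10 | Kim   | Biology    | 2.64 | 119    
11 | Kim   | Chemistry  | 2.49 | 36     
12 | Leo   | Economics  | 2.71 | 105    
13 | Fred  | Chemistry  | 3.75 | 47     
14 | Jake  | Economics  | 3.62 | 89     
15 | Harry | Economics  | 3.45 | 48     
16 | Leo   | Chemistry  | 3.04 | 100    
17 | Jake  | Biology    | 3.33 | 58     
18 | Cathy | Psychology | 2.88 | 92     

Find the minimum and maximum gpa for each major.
SELECT major, MIN(gpa), MAX(gpa)
FROM students
GROUP BY major

Result:
  Biology: min=2.64, max=3.33
  Chemistry: min=2.49, max=3.75
  Economics: min=2.07, max=3.62
  English: min=2.44, max=2.52
  Psychology: min=2.88, max=2.88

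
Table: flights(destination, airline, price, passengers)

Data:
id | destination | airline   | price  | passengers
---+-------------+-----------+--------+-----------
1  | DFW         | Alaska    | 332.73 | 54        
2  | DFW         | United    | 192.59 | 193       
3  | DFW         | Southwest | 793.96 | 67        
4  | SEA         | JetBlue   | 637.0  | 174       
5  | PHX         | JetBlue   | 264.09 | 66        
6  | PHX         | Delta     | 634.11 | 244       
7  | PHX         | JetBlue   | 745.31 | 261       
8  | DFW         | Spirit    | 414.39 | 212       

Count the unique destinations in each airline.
SELECT airline, COUNT(DISTINCT destination)
FROM flights
GROUP BY airline

Result:
  Alaska: 1 distinct
  Delta: 1 distinct
  JetBlue: 2 distinct
  Southwest: 1 distinct
  Spirit: 1 distinct
  United: 1 distinct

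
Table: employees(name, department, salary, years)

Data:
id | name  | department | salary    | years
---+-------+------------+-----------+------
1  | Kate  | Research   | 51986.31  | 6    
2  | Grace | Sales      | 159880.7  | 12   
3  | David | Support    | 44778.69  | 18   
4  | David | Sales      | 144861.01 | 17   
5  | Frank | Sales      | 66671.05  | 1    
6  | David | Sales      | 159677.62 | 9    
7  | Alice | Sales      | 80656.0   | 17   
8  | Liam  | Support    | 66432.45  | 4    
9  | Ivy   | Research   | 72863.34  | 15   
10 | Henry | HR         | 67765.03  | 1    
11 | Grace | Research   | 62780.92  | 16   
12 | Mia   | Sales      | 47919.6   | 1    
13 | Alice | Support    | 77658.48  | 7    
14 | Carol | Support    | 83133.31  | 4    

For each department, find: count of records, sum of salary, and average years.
SELECT department,
       COUNT(*) as cnt,
       SUM(salary) as total_salary,
       AVG(years) as avg_years
FROM employees
GROUP BY department

Result:
  HR: 1 records, 67765.03 total salary, 1.00 avg years
  Research: 3 records, 187630.57 total salary, 12.33 avg years
  Sales: 6 records, 659665.98 total salary, 9.50 avg years
  Support: 4 records, 272002.93 total salary, 8.25 avg years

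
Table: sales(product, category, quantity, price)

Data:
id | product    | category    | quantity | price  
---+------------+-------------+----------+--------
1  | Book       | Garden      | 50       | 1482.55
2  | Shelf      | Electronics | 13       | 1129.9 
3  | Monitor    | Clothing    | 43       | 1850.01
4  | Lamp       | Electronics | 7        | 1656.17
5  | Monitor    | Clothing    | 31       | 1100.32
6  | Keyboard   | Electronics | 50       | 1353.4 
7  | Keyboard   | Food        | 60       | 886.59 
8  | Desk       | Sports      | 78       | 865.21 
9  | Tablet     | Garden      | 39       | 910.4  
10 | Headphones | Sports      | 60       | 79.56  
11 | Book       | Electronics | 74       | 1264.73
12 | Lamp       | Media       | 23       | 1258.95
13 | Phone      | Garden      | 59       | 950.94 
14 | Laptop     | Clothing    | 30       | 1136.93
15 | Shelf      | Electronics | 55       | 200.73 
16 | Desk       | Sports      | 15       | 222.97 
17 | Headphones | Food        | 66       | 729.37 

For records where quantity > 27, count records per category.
SELECT category, COUNT(*)
FROM sales
WHERE quantity > 27
GROUP BY category

Note: WHERE filters rows before grouping.

Result:
  Clothing: 3
  Electronics: 3
  Food: 2
  Garden: 3
  Sports: 2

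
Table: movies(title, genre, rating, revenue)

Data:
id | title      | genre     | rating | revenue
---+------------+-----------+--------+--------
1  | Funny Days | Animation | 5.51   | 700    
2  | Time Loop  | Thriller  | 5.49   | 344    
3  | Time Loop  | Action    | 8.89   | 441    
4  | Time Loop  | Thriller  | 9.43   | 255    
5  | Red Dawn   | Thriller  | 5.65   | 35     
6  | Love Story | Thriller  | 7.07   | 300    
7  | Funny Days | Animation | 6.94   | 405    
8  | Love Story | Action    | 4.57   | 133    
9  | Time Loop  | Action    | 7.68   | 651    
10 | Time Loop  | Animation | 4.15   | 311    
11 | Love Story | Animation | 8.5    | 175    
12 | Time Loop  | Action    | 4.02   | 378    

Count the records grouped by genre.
SELECT genre, COUNT(*) as count
FROM movies
GROUP BY genre

Result:
  Action: 4
  Animation: 4
  Thriller: 4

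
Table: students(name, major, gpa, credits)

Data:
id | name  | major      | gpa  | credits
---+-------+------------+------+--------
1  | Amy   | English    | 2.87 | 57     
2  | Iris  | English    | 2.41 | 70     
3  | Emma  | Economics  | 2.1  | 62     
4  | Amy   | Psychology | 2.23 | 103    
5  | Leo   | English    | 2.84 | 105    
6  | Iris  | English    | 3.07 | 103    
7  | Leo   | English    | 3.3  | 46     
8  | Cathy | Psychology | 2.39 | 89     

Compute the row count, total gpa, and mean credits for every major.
SELECT major,
       COUNT(*) as cnt,
       SUM(gpa) as total_gpa,
       AVG(credits) as avg_credits
FROM students
GROUP BY major

Result:
  Economics: 1 records, 2.10 total gpa, 62.00 avg credits
  English: 5 records, 14.49 total gpa, 76.20 avg credits
  Psychology: 2 records, 4.62 total gpa, 96.00 avg credits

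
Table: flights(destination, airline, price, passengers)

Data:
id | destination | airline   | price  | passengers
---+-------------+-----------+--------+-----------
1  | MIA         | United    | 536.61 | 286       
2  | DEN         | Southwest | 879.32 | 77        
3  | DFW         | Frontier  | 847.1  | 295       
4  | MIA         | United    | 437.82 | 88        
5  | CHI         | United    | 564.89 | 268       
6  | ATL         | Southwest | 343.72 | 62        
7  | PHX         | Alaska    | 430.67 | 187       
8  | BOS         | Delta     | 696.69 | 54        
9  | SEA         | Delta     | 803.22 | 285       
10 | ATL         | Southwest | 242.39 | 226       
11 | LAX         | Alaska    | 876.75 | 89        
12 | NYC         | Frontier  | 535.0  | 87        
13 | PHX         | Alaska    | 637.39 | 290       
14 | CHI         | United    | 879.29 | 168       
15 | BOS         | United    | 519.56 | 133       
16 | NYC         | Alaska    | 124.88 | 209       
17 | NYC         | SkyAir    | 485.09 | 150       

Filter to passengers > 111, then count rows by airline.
SELECT airline, COUNT(*)
FROM flights
WHERE passengers > 111
GROUP BY airline

Note: WHERE filters rows before grouping.

Result:
  Alaska: 3
  Delta: 1
  Frontier: 1
  SkyAir: 1
  Southwest: 1
  United: 4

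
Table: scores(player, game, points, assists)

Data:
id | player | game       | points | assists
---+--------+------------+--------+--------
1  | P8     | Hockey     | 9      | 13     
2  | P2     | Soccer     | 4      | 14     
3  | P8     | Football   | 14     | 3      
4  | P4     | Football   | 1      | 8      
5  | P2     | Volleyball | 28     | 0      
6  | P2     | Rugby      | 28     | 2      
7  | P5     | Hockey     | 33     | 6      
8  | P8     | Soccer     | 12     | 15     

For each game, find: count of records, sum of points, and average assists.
SELECT game,
       COUNT(*) as cnt,
       SUM(points) as total_points,
       AVG(assists) as avg_assists
FROM scores
GROUP BY game

Result:
  Football: 2 records, 15 total points, 5.50 avg assists
  Hockey: 2 records, 42 total points, 9.50 avg assists
  Rugby: 1 records, 28 total points, 2.00 avg assists
  Soccer: 2 records, 16 total points, 14.50 avg assists
  Volleyball: 1 records, 28 total points, 0.00 avg assists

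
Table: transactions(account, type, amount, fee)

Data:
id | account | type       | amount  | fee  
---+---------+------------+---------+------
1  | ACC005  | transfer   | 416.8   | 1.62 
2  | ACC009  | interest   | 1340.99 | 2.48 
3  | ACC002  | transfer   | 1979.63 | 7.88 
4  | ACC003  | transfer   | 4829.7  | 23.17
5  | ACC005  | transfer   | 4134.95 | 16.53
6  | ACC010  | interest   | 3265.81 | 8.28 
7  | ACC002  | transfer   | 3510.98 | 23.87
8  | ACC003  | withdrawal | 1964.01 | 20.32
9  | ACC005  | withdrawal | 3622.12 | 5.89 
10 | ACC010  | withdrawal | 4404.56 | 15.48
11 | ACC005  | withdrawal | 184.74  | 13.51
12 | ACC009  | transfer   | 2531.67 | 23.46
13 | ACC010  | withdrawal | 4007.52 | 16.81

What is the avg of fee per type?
SELECT type, AVG(fee) as result
FROM transactions
GROUP BY type

Result:
  interest: 5.38
  transfer: 16.09
  withdrawal: 14.40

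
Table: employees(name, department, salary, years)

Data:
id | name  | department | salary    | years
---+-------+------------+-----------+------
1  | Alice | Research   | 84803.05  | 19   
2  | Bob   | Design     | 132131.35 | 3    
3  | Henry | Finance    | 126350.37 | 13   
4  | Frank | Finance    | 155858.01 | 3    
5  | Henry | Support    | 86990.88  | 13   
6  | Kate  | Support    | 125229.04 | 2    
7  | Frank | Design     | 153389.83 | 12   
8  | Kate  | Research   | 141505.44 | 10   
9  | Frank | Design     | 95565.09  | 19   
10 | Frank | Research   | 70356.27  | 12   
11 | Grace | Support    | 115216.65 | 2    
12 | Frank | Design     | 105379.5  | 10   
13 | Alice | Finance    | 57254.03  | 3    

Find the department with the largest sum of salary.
SELECT department, SUM(salary) as val
FROM employees
GROUP BY department
ORDER BY val DESC
LIMIT 1

Result: Design with sum(salary) = 486465.77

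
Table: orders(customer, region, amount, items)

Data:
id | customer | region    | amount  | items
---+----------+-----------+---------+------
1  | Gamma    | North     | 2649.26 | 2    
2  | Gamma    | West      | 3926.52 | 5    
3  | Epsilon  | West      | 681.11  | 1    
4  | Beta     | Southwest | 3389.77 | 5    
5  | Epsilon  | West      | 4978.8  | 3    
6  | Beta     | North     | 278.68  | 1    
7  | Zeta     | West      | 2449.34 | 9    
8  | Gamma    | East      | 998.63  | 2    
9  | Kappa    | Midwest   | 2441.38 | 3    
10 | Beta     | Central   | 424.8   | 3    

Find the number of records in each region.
SELECT region, COUNT(*) as count
FROM orders
GROUP BY region

Result:
  Central: 1
  East: 1
  Midwest: 1
  North: 2
  Southwest: 1
  West: 4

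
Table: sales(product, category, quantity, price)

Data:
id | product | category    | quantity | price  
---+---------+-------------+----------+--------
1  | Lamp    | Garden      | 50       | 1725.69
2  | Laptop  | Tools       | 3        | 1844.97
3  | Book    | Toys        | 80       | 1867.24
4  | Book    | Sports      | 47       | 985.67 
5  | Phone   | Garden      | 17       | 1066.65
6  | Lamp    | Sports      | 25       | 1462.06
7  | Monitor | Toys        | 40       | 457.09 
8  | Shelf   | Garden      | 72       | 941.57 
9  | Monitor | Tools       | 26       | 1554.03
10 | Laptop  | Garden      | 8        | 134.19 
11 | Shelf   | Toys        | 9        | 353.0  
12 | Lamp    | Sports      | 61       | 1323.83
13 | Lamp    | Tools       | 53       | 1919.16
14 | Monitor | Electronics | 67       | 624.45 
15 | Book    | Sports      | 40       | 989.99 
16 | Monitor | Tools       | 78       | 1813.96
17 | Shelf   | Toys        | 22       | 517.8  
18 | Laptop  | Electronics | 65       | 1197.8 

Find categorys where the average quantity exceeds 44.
SELECT category, AVG(quantity)
FROM sales
GROUP BY category
HAVING AVG(quantity) > 44

Result:
  Electronics: avg=66.00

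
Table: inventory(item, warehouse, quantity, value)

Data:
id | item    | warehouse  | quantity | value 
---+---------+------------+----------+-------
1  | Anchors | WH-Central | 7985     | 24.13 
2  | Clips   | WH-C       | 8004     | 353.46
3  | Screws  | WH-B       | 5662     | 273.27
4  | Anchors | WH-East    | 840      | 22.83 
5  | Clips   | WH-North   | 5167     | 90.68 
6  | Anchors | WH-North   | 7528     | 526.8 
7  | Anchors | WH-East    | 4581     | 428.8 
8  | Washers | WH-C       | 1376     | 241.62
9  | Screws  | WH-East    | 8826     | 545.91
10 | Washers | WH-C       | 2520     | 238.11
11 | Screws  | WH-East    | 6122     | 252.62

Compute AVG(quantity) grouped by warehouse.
SELECT warehouse, AVG(quantity) as result
FROM inventory
GROUP BY warehouse

Result:
  WH-B: 5662.00
  WH-C: 3966.67
  WH-Central: 7985.00
  WH-East: 5092.25
  WH-North: 6347.50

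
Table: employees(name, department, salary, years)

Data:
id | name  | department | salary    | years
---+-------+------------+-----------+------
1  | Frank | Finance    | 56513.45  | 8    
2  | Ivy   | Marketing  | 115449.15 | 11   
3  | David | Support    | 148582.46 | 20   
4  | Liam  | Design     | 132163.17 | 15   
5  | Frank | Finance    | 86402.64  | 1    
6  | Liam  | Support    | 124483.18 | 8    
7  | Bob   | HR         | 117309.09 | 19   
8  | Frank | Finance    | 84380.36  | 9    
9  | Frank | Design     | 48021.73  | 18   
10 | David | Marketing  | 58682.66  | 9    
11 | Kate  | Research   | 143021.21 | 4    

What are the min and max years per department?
SELECT department, MIN(years), MAX(years)
FROM employees
GROUP BY department

Result:
  Design: min=15, max=18
  Finance: min=1, max=9
  HR: min=19, max=19
  Marketing: min=9, max=11
  Research: min=4, max=4
  Support: min=8, max=20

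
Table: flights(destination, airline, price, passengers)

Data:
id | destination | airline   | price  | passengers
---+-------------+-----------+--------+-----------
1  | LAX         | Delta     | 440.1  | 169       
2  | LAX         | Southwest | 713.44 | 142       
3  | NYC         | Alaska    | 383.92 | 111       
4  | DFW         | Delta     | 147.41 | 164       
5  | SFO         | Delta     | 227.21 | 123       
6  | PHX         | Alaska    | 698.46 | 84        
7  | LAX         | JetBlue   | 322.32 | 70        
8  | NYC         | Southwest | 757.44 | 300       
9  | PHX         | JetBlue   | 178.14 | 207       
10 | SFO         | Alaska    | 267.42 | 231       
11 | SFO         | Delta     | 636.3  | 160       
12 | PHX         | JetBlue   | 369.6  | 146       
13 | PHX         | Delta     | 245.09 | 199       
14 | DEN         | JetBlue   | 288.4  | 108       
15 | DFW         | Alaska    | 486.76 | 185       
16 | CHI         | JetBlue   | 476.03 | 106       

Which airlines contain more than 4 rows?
SELECT airline, COUNT(*) as cnt
FROM flights
GROUP BY airline
HAVING COUNT(*) > 4

Result:
  Delta: 5
  JetBlue: 5

Note: HAVING filters groups after aggregation, WHERE filters rows before.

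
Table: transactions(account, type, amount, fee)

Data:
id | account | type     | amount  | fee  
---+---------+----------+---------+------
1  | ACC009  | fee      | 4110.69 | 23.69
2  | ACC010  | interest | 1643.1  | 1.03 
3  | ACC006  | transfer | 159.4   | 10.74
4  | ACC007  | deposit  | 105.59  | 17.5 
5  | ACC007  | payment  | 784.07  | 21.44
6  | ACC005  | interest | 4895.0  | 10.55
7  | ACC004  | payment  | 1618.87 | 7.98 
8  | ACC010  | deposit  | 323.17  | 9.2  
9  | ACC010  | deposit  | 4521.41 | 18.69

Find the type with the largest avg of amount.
SELECT type, AVG(amount) as val
FROM transactions
GROUP BY type
ORDER BY val DESC
LIMIT 1

Result: fee with avg(amount) = 4110.69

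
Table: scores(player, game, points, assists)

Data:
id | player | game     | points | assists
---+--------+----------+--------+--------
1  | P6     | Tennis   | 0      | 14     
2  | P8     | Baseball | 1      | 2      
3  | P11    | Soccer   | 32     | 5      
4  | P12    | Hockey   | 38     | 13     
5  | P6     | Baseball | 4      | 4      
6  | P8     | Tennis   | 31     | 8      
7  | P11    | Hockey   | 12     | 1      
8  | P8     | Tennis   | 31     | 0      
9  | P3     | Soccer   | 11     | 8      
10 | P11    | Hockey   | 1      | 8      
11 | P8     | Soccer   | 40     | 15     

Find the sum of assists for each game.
SELECT game, SUM(assists) as result
FROM scores
GROUP BY game

Result:
  Baseball: 6
  Hockey: 22
  Soccer: 28
  Tennis: 22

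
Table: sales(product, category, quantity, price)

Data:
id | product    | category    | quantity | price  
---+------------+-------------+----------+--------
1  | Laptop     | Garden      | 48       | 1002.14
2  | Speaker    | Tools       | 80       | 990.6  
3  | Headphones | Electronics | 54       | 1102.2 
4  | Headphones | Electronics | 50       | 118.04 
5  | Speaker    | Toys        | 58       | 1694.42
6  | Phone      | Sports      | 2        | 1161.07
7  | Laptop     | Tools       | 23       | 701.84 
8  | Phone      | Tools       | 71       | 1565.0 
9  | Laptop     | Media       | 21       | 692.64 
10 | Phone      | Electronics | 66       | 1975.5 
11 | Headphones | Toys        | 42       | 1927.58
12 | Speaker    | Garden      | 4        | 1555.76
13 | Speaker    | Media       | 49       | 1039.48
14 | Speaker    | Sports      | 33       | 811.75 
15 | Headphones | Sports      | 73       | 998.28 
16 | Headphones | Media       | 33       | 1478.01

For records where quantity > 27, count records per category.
SELECT category, COUNT(*)
FROM sales
WHERE quantity > 27
GROUP BY category

Note: WHERE filters rows before grouping.

Result:
  Electronics: 3
  Garden: 1
  Media: 2
  Sports: 2
  Tools: 2
  Toys: 2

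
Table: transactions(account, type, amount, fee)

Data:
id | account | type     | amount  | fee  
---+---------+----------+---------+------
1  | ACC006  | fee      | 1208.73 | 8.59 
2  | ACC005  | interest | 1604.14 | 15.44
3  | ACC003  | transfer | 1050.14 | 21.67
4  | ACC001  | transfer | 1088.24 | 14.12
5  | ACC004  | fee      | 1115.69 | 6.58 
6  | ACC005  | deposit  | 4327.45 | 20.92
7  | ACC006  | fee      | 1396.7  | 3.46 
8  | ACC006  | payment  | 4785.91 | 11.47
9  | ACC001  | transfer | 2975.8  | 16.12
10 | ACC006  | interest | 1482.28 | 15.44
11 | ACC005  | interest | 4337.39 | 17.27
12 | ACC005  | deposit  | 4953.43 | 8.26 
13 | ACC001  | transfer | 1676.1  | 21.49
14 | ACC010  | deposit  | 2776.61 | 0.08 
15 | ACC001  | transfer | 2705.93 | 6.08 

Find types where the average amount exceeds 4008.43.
SELECT type, AVG(amount)
FROM transactions
GROUP BY type
HAVING AVG(amount) > 4008.43

Result:
  deposit: avg=4019.16
  payment: avg=4785.91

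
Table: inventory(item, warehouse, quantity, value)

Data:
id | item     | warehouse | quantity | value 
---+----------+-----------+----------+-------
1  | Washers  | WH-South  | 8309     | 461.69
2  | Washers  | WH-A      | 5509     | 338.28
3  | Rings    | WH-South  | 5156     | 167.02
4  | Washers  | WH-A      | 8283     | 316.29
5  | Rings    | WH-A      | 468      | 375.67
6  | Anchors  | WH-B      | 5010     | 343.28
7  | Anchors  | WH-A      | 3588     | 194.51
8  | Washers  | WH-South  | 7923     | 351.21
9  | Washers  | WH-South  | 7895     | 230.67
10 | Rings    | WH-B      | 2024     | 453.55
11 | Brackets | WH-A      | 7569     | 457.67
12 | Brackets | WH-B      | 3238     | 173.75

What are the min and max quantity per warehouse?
SELECT warehouse, MIN(quantity), MAX(quantity)
FROM inventory
GROUP BY warehouse

Result:
  WH-A: min=468, max=8283
  WH-B: min=2024, max=5010
  WH-South: min=5156, max=8309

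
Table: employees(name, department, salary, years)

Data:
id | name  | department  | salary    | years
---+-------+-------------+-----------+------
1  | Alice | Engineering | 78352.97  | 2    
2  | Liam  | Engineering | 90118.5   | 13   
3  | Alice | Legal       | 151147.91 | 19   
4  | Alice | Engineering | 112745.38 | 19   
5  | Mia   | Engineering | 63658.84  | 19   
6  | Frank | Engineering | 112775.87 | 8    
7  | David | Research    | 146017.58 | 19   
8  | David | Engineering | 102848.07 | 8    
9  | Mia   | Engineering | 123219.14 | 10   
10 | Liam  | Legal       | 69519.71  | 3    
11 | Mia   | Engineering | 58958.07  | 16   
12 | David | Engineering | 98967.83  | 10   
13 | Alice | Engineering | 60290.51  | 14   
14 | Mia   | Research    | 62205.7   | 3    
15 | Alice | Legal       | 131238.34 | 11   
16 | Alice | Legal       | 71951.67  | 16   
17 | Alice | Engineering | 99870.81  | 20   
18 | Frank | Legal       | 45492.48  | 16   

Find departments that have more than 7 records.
SELECT department, COUNT(*) as cnt
FROM employees
GROUP BY department
HAVING COUNT(*) > 7

Result:
  Engineering: 11

Note: HAVING filters groups after aggregation, WHERE filters rows before.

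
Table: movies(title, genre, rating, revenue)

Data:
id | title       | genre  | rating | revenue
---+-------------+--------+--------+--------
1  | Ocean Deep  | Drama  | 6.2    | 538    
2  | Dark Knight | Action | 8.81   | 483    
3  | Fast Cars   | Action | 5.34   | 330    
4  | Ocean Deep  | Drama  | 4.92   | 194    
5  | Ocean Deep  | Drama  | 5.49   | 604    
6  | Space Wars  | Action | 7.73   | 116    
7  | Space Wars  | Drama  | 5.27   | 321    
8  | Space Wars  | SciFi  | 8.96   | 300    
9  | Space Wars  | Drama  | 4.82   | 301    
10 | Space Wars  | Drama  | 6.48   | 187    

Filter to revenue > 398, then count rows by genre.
SELECT genre, COUNT(*)
FROM movies
WHERE revenue > 398
GROUP BY genre

Note: WHERE filters rows before grouping.

Result:
  Action: 1
  Drama: 2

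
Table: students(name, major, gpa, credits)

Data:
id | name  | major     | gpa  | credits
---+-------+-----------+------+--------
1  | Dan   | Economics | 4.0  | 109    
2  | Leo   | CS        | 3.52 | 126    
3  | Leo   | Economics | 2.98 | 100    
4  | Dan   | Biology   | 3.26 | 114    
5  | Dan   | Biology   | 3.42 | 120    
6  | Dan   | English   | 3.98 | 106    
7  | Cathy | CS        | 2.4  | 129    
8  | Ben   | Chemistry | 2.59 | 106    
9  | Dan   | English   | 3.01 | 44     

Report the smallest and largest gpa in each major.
SELECT major, MIN(gpa), MAX(gpa)
FROM students
GROUP BY major

Result:
  Biology: min=3.26, max=3.42
  CS: min=2.40, max=3.52
  Chemistry: min=2.59, max=2.59
  Economics: min=2.98, max=4.00
  English: min=3.01, max=3.98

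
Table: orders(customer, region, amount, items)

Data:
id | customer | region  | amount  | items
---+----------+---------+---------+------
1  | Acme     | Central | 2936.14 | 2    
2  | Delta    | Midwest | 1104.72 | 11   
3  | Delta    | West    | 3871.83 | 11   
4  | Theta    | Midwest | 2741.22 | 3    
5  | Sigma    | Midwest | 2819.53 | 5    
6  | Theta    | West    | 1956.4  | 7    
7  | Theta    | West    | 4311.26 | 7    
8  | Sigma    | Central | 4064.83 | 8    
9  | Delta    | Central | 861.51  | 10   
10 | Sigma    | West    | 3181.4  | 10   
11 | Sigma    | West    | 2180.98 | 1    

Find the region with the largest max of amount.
SELECT region, MAX(amount) as val
FROM orders
GROUP BY region
ORDER BY val DESC
LIMIT 1

Result: West with max(amount) = 4311.26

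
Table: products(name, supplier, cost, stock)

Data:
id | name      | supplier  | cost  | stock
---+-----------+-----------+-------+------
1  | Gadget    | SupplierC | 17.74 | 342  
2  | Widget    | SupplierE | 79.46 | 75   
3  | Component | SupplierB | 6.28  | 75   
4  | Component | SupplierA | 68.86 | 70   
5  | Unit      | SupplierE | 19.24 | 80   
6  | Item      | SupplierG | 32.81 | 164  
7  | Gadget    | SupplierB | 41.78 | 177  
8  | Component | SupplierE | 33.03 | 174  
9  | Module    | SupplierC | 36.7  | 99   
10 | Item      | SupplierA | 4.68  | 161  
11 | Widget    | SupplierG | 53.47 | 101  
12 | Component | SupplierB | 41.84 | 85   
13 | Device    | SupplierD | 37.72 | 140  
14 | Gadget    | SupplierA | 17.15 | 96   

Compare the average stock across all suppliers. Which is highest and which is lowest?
SELECT supplier, AVG(stock)
FROM products
GROUP BY supplier
ORDER BY AVG(stock)

All groups:
  SupplierA: 109.00
  SupplierE: 109.67
  SupplierB: 112.33
  SupplierG: 132.50
  SupplierD: 140.00
  SupplierC: 220.50

Highest: SupplierC (220.50)
Lowest: SupplierA (109.00)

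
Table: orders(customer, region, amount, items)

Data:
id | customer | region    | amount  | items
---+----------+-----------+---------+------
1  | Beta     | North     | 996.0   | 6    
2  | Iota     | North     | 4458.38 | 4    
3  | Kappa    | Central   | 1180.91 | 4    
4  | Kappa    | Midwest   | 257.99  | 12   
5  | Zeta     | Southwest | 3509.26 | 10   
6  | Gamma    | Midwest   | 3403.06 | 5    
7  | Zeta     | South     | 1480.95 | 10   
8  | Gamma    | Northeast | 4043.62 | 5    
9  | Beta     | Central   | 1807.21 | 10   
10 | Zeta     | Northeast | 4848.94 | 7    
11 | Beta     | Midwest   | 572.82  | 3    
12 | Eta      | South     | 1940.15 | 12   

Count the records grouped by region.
SELECT region, COUNT(*) as count
FROM orders
GROUP BY region

Result:
  Central: 2
  Midwest: 3
  North: 2
  Northeast: 2
  South: 2
  Southwest: 1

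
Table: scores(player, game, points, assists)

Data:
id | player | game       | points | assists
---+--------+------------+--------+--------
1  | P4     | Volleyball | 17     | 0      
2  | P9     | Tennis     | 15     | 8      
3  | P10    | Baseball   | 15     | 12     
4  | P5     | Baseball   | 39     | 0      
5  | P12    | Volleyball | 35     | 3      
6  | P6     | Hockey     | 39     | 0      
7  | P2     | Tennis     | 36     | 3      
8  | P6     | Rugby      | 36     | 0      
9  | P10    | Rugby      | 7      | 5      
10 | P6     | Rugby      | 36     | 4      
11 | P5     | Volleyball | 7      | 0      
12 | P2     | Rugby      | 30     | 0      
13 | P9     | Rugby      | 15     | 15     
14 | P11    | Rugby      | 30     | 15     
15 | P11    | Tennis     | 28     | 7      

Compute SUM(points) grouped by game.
SELECT game, SUM(points) as result
FROM scores
GROUP BY game

Result:
  Baseball: 54
  Hockey: 39
  Rugby: 154
  Tennis: 79
  Volleyball: 59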